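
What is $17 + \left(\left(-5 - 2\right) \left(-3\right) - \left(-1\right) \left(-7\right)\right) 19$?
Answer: $283$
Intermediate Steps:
$17 + \left(\left(-5 - 2\right) \left(-3\right) - \left(-1\right) \left(-7\right)\right) 19 = 17 + \left(\left(-7\right) \left(-3\right) - 7\right) 19 = 17 + \left(21 - 7\right) 19 = 17 + 14 \cdot 19 = 17 + 266 = 283$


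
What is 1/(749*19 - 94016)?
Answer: -1/79785 ≈ -1.2534e-5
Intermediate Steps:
1/(749*19 - 94016) = 1/(14231 - 94016) = 1/(-79785) = -1/79785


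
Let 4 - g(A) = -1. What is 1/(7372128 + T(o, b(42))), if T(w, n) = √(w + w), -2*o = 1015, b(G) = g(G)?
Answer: 7372128/54348271249399 - I*√1015/54348271249399 ≈ 1.3565e-7 - 5.862e-13*I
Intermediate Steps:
g(A) = 5 (g(A) = 4 - 1*(-1) = 4 + 1 = 5)
b(G) = 5
o = -1015/2 (o = -½*1015 = -1015/2 ≈ -507.50)
T(w, n) = √2*√w (T(w, n) = √(2*w) = √2*√w)
1/(7372128 + T(o, b(42))) = 1/(7372128 + √2*√(-1015/2)) = 1/(7372128 + √2*(I*√2030/2)) = 1/(7372128 + I*√1015)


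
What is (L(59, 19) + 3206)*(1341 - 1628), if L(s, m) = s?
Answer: -937055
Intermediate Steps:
(L(59, 19) + 3206)*(1341 - 1628) = (59 + 3206)*(1341 - 1628) = 3265*(-287) = -937055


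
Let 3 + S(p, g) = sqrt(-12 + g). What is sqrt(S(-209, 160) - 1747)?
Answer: sqrt(-1750 + 2*sqrt(37)) ≈ 41.687*I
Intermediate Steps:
S(p, g) = -3 + sqrt(-12 + g)
sqrt(S(-209, 160) - 1747) = sqrt((-3 + sqrt(-12 + 160)) - 1747) = sqrt((-3 + sqrt(148)) - 1747) = sqrt((-3 + 2*sqrt(37)) - 1747) = sqrt(-1750 + 2*sqrt(37))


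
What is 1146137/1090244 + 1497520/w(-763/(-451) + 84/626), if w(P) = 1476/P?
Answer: 105268861302291059/56789879981868 ≈ 1853.7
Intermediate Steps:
1146137/1090244 + 1497520/w(-763/(-451) + 84/626) = 1146137/1090244 + 1497520/((1476/(-763/(-451) + 84/626))) = 1146137*(1/1090244) + 1497520/((1476/(-763*(-1/451) + 84*(1/626)))) = 1146137/1090244 + 1497520/((1476/(763/451 + 42/313))) = 1146137/1090244 + 1497520/((1476/(257761/141163))) = 1146137/1090244 + 1497520/((1476*(141163/257761))) = 1146137/1090244 + 1497520/(208356588/257761) = 1146137/1090244 + 1497520*(257761/208356588) = 1146137/1090244 + 96500563180/52089147 = 105268861302291059/56789879981868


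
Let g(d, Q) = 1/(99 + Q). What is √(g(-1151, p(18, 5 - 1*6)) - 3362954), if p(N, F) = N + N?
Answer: I*√6809981835/45 ≈ 1833.8*I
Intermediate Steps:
p(N, F) = 2*N
√(g(-1151, p(18, 5 - 1*6)) - 3362954) = √(1/(99 + 2*18) - 3362954) = √(1/(99 + 36) - 3362954) = √(1/135 - 3362954) = √(-453998789/135) = I*√6809981835/45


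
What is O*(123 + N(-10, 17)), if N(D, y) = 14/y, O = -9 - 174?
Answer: -385215/17 ≈ -22660.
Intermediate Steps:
O = -183
O*(123 + N(-10, 17)) = -183*(123 + 14/17) = -183*2105/17 = -385215/17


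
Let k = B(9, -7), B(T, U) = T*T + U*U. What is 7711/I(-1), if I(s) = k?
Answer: 7711/130 ≈ 59.315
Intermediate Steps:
B(T, U) = T² + U²
k = 130 (k = 9² + (-7)² = 81 + 49 = 130)
I(s) = 130
7711/I(-1) = 7711/130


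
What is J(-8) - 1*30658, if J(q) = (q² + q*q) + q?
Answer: -30538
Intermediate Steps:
J(q) = q + 2*q² (J(q) = (q² + q²) + q = 2*q² + q = q + 2*q²)
J(-8) - 1*30658 = -8*(1 + 2*(-8)) - 1*30658 = -8*(1 - 16) - 30658 = -8*(-15) - 30658 = 120 - 30658 = -30538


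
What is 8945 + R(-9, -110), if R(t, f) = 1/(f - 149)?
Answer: 2316754/259 ≈ 8945.0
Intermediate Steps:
R(t, f) = 1/(-149 + f)
8945 + R(-9, -110) = 8945 + 1/(-149 - 110) = 8945 + 1/(-259) = 8945 - 1/259 = 2316754/259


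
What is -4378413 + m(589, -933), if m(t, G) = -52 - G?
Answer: -4377532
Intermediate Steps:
-4378413 + m(589, -933) = -4378413 + (-52 - 1*(-933)) = -4378413 + (-52 + 933) = -4378413 + 881 = -4377532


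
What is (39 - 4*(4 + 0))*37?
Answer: 851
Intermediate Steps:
(39 - 4*(4 + 0))*37 = (39 - 4*4)*37 = (39 - 16)*37 = 23*37 = 851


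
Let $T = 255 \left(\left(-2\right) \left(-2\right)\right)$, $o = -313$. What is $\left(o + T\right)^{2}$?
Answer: $499849$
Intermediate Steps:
$T = 1020$ ($T = 255 \cdot 4 = 1020$)
$\left(o + T\right)^{2} = \left(-313 + 1020\right)^{2} = 707^{2} = 499849$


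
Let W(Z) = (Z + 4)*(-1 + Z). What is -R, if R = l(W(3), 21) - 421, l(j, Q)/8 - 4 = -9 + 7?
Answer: 405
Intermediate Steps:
W(Z) = (-1 + Z)*(4 + Z) (W(Z) = (4 + Z)*(-1 + Z) = (-1 + Z)*(4 + Z))
l(j, Q) = 16 (l(j, Q) = 32 + 8*(-9 + 7) = 32 + 8*(-2) = 32 - 16 = 16)
R = -405 (R = 16 - 421 = -405)
-R = -1*(-405) = 405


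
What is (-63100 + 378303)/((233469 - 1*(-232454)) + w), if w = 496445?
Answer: 315203/962368 ≈ 0.32753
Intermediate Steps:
(-63100 + 378303)/((233469 - 1*(-232454)) + w) = (-63100 + 378303)/((233469 - 1*(-232454)) + 496445) = 315203/((233469 + 232454) + 496445) = 315203/(465923 + 496445) = 315203/962368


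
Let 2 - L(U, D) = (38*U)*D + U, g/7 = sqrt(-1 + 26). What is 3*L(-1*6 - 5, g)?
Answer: 43929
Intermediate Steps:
g = 35 (g = 7*sqrt(-1 + 26) = 7*sqrt(25) = 7*5 = 35)
L(U, D) = 2 - U - 38*D*U (L(U, D) = 2 - ((38*U)*D + U) = 2 - (38*D*U + U) = 2 - (U + 38*D*U) = 2 + (-U - 38*D*U) = 2 - U - 38*D*U)
3*L(-1*6 - 5, g) = 3*(2 - (-1*6 - 5) - 38*35*(-1*6 - 5)) = 3*(2 - (-6 - 5) - 38*35*(-6 - 5)) = 3*(2 - 1*(-11) - 38*35*(-11)) = 3*(2 + 11 + 14630) = 3*14643 = 43929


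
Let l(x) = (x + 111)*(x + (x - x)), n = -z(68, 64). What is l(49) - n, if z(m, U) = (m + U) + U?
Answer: 8036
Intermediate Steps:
z(m, U) = m + 2*U (z(m, U) = (U + m) + U = m + 2*U)
n = -196 (n = -(68 + 2*64) = -(68 + 128) = -1*196 = -196)
l(x) = x*(111 + x) (l(x) = (111 + x)*(x + 0) = (111 + x)*x = x*(111 + x))
l(49) - n = 49*(111 + 49) - 1*(-196) = 49*160 + 196 = 7840 + 196 = 8036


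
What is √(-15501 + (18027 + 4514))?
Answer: 8*√110 ≈ 83.905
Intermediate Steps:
√(-15501 + (18027 + 4514)) = √(-15501 + 22541) = √7040 = 8*√110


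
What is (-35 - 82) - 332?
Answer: -449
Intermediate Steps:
(-35 - 82) - 332 = -117 - 332 = -449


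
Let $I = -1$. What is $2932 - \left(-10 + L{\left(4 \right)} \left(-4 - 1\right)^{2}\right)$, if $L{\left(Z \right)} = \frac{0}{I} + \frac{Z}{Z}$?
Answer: $2917$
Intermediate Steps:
$L{\left(Z \right)} = 1$ ($L{\left(Z \right)} = \frac{0}{-1} + \frac{Z}{Z} = 0 \left(-1\right) + 1 = 0 + 1 = 1$)
$2932 - \left(-10 + L{\left(4 \right)} \left(-4 - 1\right)^{2}\right) = 2932 - \left(-10 + 1 \left(-4 - 1\right)^{2}\right) = 2932 - \left(-10 + 1 \left(-5\right)^{2}\right) = 2932 - \left(-10 + 1 \cdot 25\right) = 2932 - \left(-10 + 25\right) = 2932 - 15 = 2917$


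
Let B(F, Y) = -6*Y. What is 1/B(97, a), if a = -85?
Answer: 1/510 ≈ 0.0019608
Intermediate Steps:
1/B(97, a) = 1/(-6*(-85)) = 1/510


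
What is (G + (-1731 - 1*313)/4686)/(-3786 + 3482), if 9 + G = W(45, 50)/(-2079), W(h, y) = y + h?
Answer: 349903/11218284 ≈ 0.031190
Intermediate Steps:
W(h, y) = h + y
G = -18806/2079 (G = -9 + (45 + 50)/(-2079) = -9 + 95*(-1/2079) = -9 - 95/2079 = -18806/2079 ≈ -9.0457)
(G + (-1731 - 1*313)/4686)/(-3786 + 3482) = (-18806/2079 + (-1731 - 1*313)/4686)/(-3786 + 3482) = (-18806/2079 + (-1731 - 313)*(1/4686))/(-304) = (-18806/2079 - 2044*1/4686)*(-1/304) = (-18806/2079 - 1022/2343)*(-1/304) = -1399612/147609*(-1/304) = 349903/11218284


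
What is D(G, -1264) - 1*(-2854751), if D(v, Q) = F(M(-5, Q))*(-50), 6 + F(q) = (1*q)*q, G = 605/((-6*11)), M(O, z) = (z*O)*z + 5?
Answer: -3190786638426199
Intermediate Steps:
M(O, z) = 5 + O*z² (M(O, z) = (O*z)*z + 5 = O*z² + 5 = 5 + O*z²)
G = -55/6 (G = 605/(-66) = 605*(-1/66) = -55/6 ≈ -9.1667)
F(q) = -6 + q² (F(q) = -6 + (1*q)*q = -6 + q*q = -6 + q²)
D(v, Q) = 300 - 50*(5 - 5*Q²)² (D(v, Q) = (-6 + (5 - 5*Q²)²)*(-50) = 300 - 50*(5 - 5*Q²)²)
D(G, -1264) - 1*(-2854751) = (300 - 1250*(-1 + (-1264)²)²) - 1*(-2854751) = (300 - 1250*(-1 + 1597696)²) + 2854751 = (300 - 1250*1597695²) + 2854751 = (300 - 1250*2552629313025) + 2854751 = (300 - 3190786641281250) + 2854751 = -3190786641280950 + 2854751 = -3190786638426199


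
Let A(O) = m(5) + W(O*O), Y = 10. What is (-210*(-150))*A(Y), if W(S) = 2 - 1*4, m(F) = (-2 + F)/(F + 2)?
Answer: -49500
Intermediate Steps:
m(F) = (-2 + F)/(2 + F)
W(S) = -2 (W(S) = 2 - 4 = -2)
A(O) = -11/7 (A(O) = (-2 + 5)/(2 + 5) - 2 = 3/7 - 2 = -11/7)
(-210*(-150))*A(Y) = -210*(-150)*(-11/7) = 31500*(-11/7) = -49500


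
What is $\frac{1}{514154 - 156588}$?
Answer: $\frac{1}{357566} \approx 2.7967 \cdot 10^{-6}$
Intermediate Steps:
$\frac{1}{514154 - 156588} = \frac{1}{357566}$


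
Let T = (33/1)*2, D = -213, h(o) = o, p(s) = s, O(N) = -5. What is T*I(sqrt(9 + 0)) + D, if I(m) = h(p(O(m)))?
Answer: -543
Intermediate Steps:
T = 66 (T = (33*1)*2 = 33*2 = 66)
I(m) = -5
T*I(sqrt(9 + 0)) + D = 66*(-5) - 213 = -330 - 213 = -543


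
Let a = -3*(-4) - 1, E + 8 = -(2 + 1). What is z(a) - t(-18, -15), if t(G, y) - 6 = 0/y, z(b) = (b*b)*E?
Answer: -1337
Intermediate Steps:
E = -11 (E = -8 - (2 + 1) = -8 - 1*3 = -8 - 3 = -11)
a = 11 (a = 12 - 1 = 11)
z(b) = -11*b² (z(b) = (b*b)*(-11) = b²*(-11) = -11*b²)
t(G, y) = 6 (t(G, y) = 6 + 0/y = 6 + 0 = 6)
z(a) - t(-18, -15) = -11*11² - 1*6 = -11*121 - 6 = -1331 - 6 = -1337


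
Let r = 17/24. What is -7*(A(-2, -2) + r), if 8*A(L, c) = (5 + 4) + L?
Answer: -133/12 ≈ -11.083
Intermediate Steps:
A(L, c) = 9/8 + L/8 (A(L, c) = ((5 + 4) + L)/8 = (9 + L)/8 = 9/8 + L/8)
r = 17/24 (r = 17*(1/24) = 17/24 ≈ 0.70833)
-7*(A(-2, -2) + r) = -7*((9/8 + (1/8)*(-2)) + 17/24) = -7*((9/8 - 1/4) + 17/24) = -7*(7/8 + 17/24) = -7*19/12 = -133/12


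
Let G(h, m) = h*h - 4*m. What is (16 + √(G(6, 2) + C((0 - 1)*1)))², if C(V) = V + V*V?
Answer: 284 + 64*√7 ≈ 453.33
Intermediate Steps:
G(h, m) = h² - 4*m
C(V) = V + V²
(16 + √(G(6, 2) + C((0 - 1)*1)))² = (16 + √((6² - 4*2) + ((0 - 1)*1)*(1 + (0 - 1)*1)))² = (16 + √((36 - 8) + (-1*1)*(1 - 1*1)))² = (16 + √(28 - (1 - 1)))² = (16 + √(28 - 1*0))² = (16 + √(28 + 0))² = (16 + √28)² = (16 + 2*√7)²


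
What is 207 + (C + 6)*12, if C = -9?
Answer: 171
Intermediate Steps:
207 + (C + 6)*12 = 207 + (-9 + 6)*12 = 207 - 3*12 = 207 - 36 = 171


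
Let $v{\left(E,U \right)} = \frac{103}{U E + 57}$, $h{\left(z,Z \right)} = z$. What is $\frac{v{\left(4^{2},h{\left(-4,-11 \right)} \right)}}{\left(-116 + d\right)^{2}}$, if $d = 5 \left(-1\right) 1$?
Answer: $- \frac{103}{102487} \approx -0.001005$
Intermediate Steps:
$v{\left(E,U \right)} = \frac{103}{57 + E U}$ ($v{\left(E,U \right)} = \frac{103}{E U + 57} = \frac{103}{57 + E U}$)
$d = -5$ ($d = \left(-5\right) 1 = -5$)
$\frac{v{\left(4^{2},h{\left(-4,-11 \right)} \right)}}{\left(-116 + d\right)^{2}} = \frac{103 \frac{1}{57 + 4^{2} \left(-4\right)}}{\left(-116 - 5\right)^{2}} = \frac{103 \frac{1}{57 + 16 \left(-4\right)}}{\left(-121\right)^{2}} = \frac{103 \frac{1}{57 - 64}}{14641} = \frac{103}{-7} \cdot \frac{1}{14641} = 103 \left(- \frac{1}{7}\right) \frac{1}{14641} = \left(- \frac{103}{7}\right) \frac{1}{14641} = - \frac{103}{102487}$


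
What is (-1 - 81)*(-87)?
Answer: 7134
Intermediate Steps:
(-1 - 81)*(-87) = -82*(-87) = 7134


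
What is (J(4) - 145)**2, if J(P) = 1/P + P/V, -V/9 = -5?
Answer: 678029521/32400 ≈ 20927.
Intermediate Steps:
V = 45 (V = -9*(-5) = 45)
J(P) = 1/P + P/45
(J(4) - 145)**2 = ((1/4 + (1/45)*4) - 145)**2 = ((1/4 + 4/45) - 145)**2 = (61/180 - 145)**2 = (-26039/180)**2 = 678029521/32400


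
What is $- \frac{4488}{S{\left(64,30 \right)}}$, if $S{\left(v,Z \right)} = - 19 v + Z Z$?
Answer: $\frac{1122}{79} \approx 14.203$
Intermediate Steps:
$S{\left(v,Z \right)} = Z^{2} - 19 v$ ($S{\left(v,Z \right)} = - 19 v + Z^{2} = Z^{2} - 19 v$)
$- \frac{4488}{S{\left(64,30 \right)}} = - \frac{4488}{30^{2} - 1216} = - \frac{4488}{900 - 1216} = - \frac{4488}{-316} = \left(-4488\right) \left(- \frac{1}{316}\right) = \frac{1122}{79}$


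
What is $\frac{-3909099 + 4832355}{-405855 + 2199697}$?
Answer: $\frac{461628}{896921} \approx 0.51468$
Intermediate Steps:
$\frac{-3909099 + 4832355}{-405855 + 2199697} = \frac{923256}{1793842} = 923256 \cdot \frac{1}{1793842} = \frac{461628}{896921}$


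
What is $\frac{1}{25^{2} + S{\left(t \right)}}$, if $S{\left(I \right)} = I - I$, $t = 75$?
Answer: $\frac{1}{625} \approx 0.0016$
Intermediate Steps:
$S{\left(I \right)} = 0$
$\frac{1}{25^{2} + S{\left(t \right)}} = \frac{1}{25^{2} + 0} = \frac{1}{625 + 0} = \frac{1}{625}$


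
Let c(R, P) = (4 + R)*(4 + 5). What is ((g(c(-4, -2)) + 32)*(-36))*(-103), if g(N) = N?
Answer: 118656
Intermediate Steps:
c(R, P) = 36 + 9*R (c(R, P) = (4 + R)*9 = 36 + 9*R)
((g(c(-4, -2)) + 32)*(-36))*(-103) = (((36 + 9*(-4)) + 32)*(-36))*(-103) = (((36 - 36) + 32)*(-36))*(-103) = ((0 + 32)*(-36))*(-103) = (32*(-36))*(-103) = -1152*(-103) = 118656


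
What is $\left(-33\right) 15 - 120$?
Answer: $-615$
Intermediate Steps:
$\left(-33\right) 15 - 120 = -495 - 120 = -615$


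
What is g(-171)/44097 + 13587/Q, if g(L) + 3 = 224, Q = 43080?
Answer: 202888873/633232920 ≈ 0.32040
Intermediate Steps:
g(L) = 221 (g(L) = -3 + 224 = 221)
g(-171)/44097 + 13587/Q = 221/44097 + 13587/43080 = 221*(1/44097) + 13587*(1/43080) = 221/44097 + 4529/14360 = 202888873/633232920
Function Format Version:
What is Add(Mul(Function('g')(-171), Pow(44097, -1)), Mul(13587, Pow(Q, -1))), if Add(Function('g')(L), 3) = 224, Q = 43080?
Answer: Rational(202888873, 633232920) ≈ 0.32040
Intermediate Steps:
Function('g')(L) = 221 (Function('g')(L) = Add(-3, 224) = 221)
Add(Mul(Function('g')(-171), Pow(44097, -1)), Mul(13587, Pow(Q, -1))) = Add(Mul(221, Pow(44097, -1)), Mul(13587, Pow(43080, -1))) = Add(Mul(221, Rational(1, 44097)), Mul(13587, Rational(1, 43080))) = Add(Rational(221, 44097), Rational(4529, 14360)) = Rational(202888873, 633232920)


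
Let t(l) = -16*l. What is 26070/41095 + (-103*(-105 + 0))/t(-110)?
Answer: 19613025/2893088 ≈ 6.7793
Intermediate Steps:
26070/41095 + (-103*(-105 + 0))/t(-110) = 26070/41095 + (-103*(-105 + 0))/((-16*(-110))) = 26070*(1/41095) - 103*(-105)/1760 = 5214/8219 + 10815*(1/1760) = 5214/8219 + 2163/352 = 19613025/2893088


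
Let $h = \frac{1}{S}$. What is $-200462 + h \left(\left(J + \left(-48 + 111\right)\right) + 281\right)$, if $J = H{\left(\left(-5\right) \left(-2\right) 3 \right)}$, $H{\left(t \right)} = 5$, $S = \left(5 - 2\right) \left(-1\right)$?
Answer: $- \frac{601735}{3} \approx -2.0058 \cdot 10^{5}$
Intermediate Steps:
$S = -3$ ($S = 3 \left(-1\right) = -3$)
$J = 5$
$h = - \frac{1}{3}$ ($h = \frac{1}{-3} = - \frac{1}{3} \approx -0.33333$)
$-200462 + h \left(\left(J + \left(-48 + 111\right)\right) + 281\right) = -200462 - \frac{\left(5 + \left(-48 + 111\right)\right) + 281}{3} = -200462 - \frac{\left(5 + 63\right) + 281}{3} = -200462 - \frac{68 + 281}{3} = -200462 - \frac{349}{3} = - \frac{601735}{3}$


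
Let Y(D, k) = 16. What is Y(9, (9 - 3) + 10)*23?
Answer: 368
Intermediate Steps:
Y(9, (9 - 3) + 10)*23 = 16*23 = 368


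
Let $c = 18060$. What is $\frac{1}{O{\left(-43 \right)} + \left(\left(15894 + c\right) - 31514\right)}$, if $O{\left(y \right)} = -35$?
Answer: $\frac{1}{2405} \approx 0.0004158$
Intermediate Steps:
$\frac{1}{O{\left(-43 \right)} + \left(\left(15894 + c\right) - 31514\right)} = \frac{1}{-35 + \left(\left(15894 + 18060\right) - 31514\right)} = \frac{1}{-35 + \left(33954 - 31514\right)} = \frac{1}{-35 + 2440} = \frac{1}{2405}$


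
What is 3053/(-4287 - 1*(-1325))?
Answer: -3053/2962 ≈ -1.0307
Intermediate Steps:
3053/(-4287 - 1*(-1325)) = 3053/(-4287 + 1325) = 3053/(-2962) = 3053*(-1/2962) = -3053/2962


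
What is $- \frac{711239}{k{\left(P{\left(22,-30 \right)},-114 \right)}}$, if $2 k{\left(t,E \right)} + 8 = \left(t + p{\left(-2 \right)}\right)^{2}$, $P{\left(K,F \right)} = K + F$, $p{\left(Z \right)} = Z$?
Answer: $- \frac{711239}{46} \approx -15462.0$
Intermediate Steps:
$P{\left(K,F \right)} = F + K$
$k{\left(t,E \right)} = -4 + \frac{\left(-2 + t\right)^{2}}{2}$ ($k{\left(t,E \right)} = -4 + \frac{\left(t - 2\right)^{2}}{2} = -4 + \frac{\left(-2 + t\right)^{2}}{2}$)
$- \frac{711239}{k{\left(P{\left(22,-30 \right)},-114 \right)}} = - \frac{711239}{-4 + \frac{\left(-2 + \left(-30 + 22\right)\right)^{2}}{2}} = - \frac{711239}{-4 + \frac{\left(-2 - 8\right)^{2}}{2}} = - \frac{711239}{-4 + \frac{\left(-10\right)^{2}}{2}} = - \frac{711239}{-4 + \frac{1}{2} \cdot 100} = - \frac{711239}{-4 + 50} = - \frac{711239}{46}$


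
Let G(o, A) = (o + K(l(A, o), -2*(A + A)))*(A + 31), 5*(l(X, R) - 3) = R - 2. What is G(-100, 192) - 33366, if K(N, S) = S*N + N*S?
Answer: 29521606/5 ≈ 5.9043e+6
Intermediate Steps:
l(X, R) = 13/5 + R/5 (l(X, R) = 3 + (R - 2)/5 = 3 + (-2 + R)/5 = 3 + (-⅖ + R/5) = 13/5 + R/5)
K(N, S) = 2*N*S (K(N, S) = N*S + N*S = 2*N*S)
G(o, A) = (31 + A)*(o - 8*A*(13/5 + o/5)) (G(o, A) = (o + 2*(13/5 + o/5)*(-2*(A + A)))*(A + 31) = (o + 2*(13/5 + o/5)*(-4*A))*(31 + A) = (o - 8*A*(13/5 + o/5))*(31 + A) = (31 + A)*(o - 8*A*(13/5 + o/5)))
G(-100, 192) - 33366 = (31*(-100) - 3224/5*192 - 104/5*192² - 243/5*192*(-100) - 8/5*(-100)*192²) - 33366 = (-3100 - 619008/5 - 104/5*36864 + 933120 - 8/5*(-100)*36864) - 33366 = (-3100 - 619008/5 - 3833856/5 + 933120 + 5898240) - 33366 = 29688436/5 - 33366 = 29521606/5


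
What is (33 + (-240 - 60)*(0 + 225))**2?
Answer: 4551796089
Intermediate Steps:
(33 + (-240 - 60)*(0 + 225))**2 = (33 - 300*225)**2 = (33 - 67500)**2 = (-67467)**2 = 4551796089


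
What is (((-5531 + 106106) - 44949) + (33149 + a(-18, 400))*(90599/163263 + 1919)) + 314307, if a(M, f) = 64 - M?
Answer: 3491578586585/54421 ≈ 6.4159e+7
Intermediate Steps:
(((-5531 + 106106) - 44949) + (33149 + a(-18, 400))*(90599/163263 + 1919)) + 314307 = (((-5531 + 106106) - 44949) + (33149 + (64 - 1*(-18)))*(90599/163263 + 1919)) + 314307 = ((100575 - 44949) + (33149 + (64 + 18))*(90599*(1/163263) + 1919)) + 314307 = (55626 + (33149 + 82)*(90599/163263 + 1919)) + 314307 = (55626 + 33231*(313392296/163263)) + 314307 = (55626 + 3471446462792/54421) + 314307 = 3474473685338/54421 + 314307 = 3491578586585/54421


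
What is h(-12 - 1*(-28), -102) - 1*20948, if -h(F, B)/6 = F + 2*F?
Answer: -21236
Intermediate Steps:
h(F, B) = -18*F (h(F, B) = -6*(F + 2*F) = -18*F)
h(-12 - 1*(-28), -102) - 1*20948 = -18*(-12 - 1*(-28)) - 1*20948 = -18*(-12 + 28) - 20948 = -18*16 - 20948 = -288 - 20948 = -21236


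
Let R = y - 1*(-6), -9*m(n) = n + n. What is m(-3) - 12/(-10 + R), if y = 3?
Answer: 38/3 ≈ 12.667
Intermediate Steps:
m(n) = -2*n/9 (m(n) = -(n + n)/9 = -2*n/9)
R = 9 (R = 3 - 1*(-6) = 3 + 6 = 9)
m(-3) - 12/(-10 + R) = -2/9*(-3) - 12/(-10 + 9) = 2/3 - 12/(-1) = 2/3 - 1*(-12) = 2/3 + 12 = 38/3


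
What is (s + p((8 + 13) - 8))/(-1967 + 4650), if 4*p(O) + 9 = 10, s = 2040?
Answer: 8161/10732 ≈ 0.76044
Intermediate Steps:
p(O) = ¼ (p(O) = -9/4 + (¼)*10 = -9/4 + 5/2 = ¼)
(s + p((8 + 13) - 8))/(-1967 + 4650) = (2040 + ¼)/(-1967 + 4650) = (8161/4)/2683 = (8161/4)*(1/2683) = 8161/10732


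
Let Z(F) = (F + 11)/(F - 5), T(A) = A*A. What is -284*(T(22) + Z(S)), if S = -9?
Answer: -961908/7 ≈ -1.3742e+5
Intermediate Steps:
T(A) = A²
Z(F) = (11 + F)/(-5 + F)
-284*(T(22) + Z(S)) = -284*(22² + (11 - 9)/(-5 - 9)) = -284*(484 + 2/(-14)) = -284*(484 - 1/14*2) = -284*(484 - ⅐) = -284*3387/7 = -961908/7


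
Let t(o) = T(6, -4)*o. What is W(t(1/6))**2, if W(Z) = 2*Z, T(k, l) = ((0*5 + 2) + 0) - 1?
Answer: 1/9 ≈ 0.11111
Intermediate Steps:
T(k, l) = 1 (T(k, l) = ((0 + 2) + 0) - 1 = (2 + 0) - 1 = 2 - 1 = 1)
t(o) = o (t(o) = 1*o = o)
W(t(1/6))**2 = (2/6)**2 = (2*(1/6))**2 = (1/3)**2 = 1/9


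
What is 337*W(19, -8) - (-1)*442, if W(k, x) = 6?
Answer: 2464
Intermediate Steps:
337*W(19, -8) - (-1)*442 = 337*6 - (-1)*442 = 2022 - 1*(-442) = 2022 + 442 = 2464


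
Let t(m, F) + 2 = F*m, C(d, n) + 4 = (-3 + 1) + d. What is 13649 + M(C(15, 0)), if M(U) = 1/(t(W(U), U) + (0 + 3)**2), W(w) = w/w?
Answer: 218385/16 ≈ 13649.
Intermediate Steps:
W(w) = 1
C(d, n) = -6 + d (C(d, n) = -4 + ((-3 + 1) + d) = -4 + (-2 + d) = -6 + d)
t(m, F) = -2 + F*m
M(U) = 1/(7 + U) (M(U) = 1/((-2 + U*1) + (0 + 3)**2) = 1/((-2 + U) + 3**2) = 1/((-2 + U) + 9) = 1/(7 + U))
13649 + M(C(15, 0)) = 13649 + 1/(7 + (-6 + 15)) = 13649 + 1/(7 + 9) = 13649 + 1/16 = 218385/16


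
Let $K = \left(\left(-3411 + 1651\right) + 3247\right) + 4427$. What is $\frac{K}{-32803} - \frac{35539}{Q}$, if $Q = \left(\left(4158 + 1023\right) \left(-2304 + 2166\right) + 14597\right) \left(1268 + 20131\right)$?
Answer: $- \frac{12662090195507}{70233345911751} \approx -0.18029$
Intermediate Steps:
$Q = -14987453019$ ($Q = \left(5181 \left(-138\right) + 14597\right) 21399 = \left(-714978 + 14597\right) 21399 = \left(-700381\right) 21399 = -14987453019$)
$K = 5914$ ($K = \left(-1760 + 3247\right) + 4427 = 1487 + 4427 = 5914$)
$\frac{K}{-32803} - \frac{35539}{Q} = \frac{5914}{-32803} - \frac{35539}{-14987453019} = 5914 \left(- \frac{1}{32803}\right) - - \frac{5077}{2141064717} = - \frac{5914}{32803} + \frac{5077}{2141064717} = - \frac{12662090195507}{70233345911751}$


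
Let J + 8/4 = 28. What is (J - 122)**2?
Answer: 9216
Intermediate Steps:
J = 26 (J = -2 + 28 = 26)
(J - 122)**2 = (26 - 122)**2 = (-96)**2 = 9216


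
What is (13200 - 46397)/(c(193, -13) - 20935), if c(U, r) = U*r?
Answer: 33197/23444 ≈ 1.4160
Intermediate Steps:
(13200 - 46397)/(c(193, -13) - 20935) = (13200 - 46397)/(193*(-13) - 20935) = -33197/(-2509 - 20935) = -33197/(-23444) = -33197*(-1/23444) = 33197/23444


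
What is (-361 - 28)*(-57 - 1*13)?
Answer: 27230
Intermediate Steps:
(-361 - 28)*(-57 - 1*13) = -389*(-57 - 13) = -389*(-70) = 27230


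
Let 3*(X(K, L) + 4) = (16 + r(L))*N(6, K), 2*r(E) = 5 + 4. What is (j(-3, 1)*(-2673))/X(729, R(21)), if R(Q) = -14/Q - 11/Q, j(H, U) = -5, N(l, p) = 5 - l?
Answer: -16038/13 ≈ -1233.7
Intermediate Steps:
r(E) = 9/2 (r(E) = (5 + 4)/2 = (1/2)*9 = 9/2)
R(Q) = -25/Q
X(K, L) = -65/6 (X(K, L) = -4 + ((16 + 9/2)*(5 - 1*6))/3 = -4 + (41*(5 - 6)/2)/3 = -4 + ((41/2)*(-1))/3 = -4 + (1/3)*(-41/2) = -4 - 41/6 = -65/6)
(j(-3, 1)*(-2673))/X(729, R(21)) = (-5*(-2673))/(-65/6) = 13365*(-6/65) = -16038/13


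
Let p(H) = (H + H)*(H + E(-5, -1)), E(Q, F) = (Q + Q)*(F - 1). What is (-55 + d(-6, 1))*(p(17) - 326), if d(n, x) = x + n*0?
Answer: -50328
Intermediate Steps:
E(Q, F) = 2*Q*(-1 + F) (E(Q, F) = (2*Q)*(-1 + F) = 2*Q*(-1 + F))
d(n, x) = x (d(n, x) = x + 0 = x)
p(H) = 2*H*(20 + H) (p(H) = (H + H)*(H + 2*(-5)*(-1 - 1)) = (2*H)*(H + 2*(-5)*(-2)) = (2*H)*(H + 20) = (2*H)*(20 + H) = 2*H*(20 + H))
(-55 + d(-6, 1))*(p(17) - 326) = (-55 + 1)*(2*17*(20 + 17) - 326) = -54*(2*17*37 - 326) = -54*(1258 - 326) = -54*932 = -50328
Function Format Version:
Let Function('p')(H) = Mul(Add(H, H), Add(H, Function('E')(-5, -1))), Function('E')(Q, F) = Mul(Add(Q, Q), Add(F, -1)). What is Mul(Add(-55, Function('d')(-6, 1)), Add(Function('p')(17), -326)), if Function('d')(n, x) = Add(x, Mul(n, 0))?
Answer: -50328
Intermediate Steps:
Function('E')(Q, F) = Mul(2, Q, Add(-1, F)) (Function('E')(Q, F) = Mul(Mul(2, Q), Add(-1, F)) = Mul(2, Q, Add(-1, F)))
Function('d')(n, x) = x (Function('d')(n, x) = Add(x, 0) = x)
Function('p')(H) = Mul(2, H, Add(20, H)) (Function('p')(H) = Mul(Add(H, H), Add(H, Mul(2, -5, Add(-1, -1)))) = Mul(Mul(2, H), Add(H, Mul(2, -5, -2))) = Mul(Mul(2, H), Add(H, 20)) = Mul(Mul(2, H), Add(20, H)) = Mul(2, H, Add(20, H)))
Mul(Add(-55, Function('d')(-6, 1)), Add(Function('p')(17), -326)) = Mul(Add(-55, 1), Add(Mul(2, 17, Add(20, 17)), -326)) = Mul(-54, Add(Mul(2, 17, 37), -326)) = Mul(-54, Add(1258, -326)) = Mul(-54, 932) = -50328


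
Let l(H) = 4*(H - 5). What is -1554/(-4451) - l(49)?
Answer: -781822/4451 ≈ -175.65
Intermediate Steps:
l(H) = -20 + 4*H (l(H) = 4*(-5 + H) = -20 + 4*H)
-1554/(-4451) - l(49) = -1554/(-4451) - (-20 + 4*49) = -1554*(-1/4451) - (-20 + 196) = 1554/4451 - 1*176 = 1554/4451 - 176 = -781822/4451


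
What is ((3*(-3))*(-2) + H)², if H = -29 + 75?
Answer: 4096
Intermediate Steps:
H = 46
((3*(-3))*(-2) + H)² = ((3*(-3))*(-2) + 46)² = (-9*(-2) + 46)² = (18 + 46)² = 64² = 4096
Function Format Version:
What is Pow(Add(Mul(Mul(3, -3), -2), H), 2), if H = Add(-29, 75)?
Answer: 4096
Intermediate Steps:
H = 46
Pow(Add(Mul(Mul(3, -3), -2), H), 2) = Pow(Add(Mul(Mul(3, -3), -2), 46), 2) = Pow(Add(Mul(-9, -2), 46), 2) = Pow(Add(18, 46), 2) = Pow(64, 2) = 4096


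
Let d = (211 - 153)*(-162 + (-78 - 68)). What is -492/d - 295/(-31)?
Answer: 1321283/138446 ≈ 9.5437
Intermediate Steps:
d = -17864 (d = 58*(-162 - 146) = 58*(-308) = -17864)
-492/d - 295/(-31) = -492/(-17864) - 295/(-31) = -492*(-1/17864) - 295*(-1/31) = 123/4466 + 295/31 = 1321283/138446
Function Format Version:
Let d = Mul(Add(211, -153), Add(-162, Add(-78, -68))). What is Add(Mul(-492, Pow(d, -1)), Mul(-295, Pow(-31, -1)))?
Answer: Rational(1321283, 138446) ≈ 9.5437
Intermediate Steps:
d = -17864 (d = Mul(58, Add(-162, -146)) = Mul(58, -308) = -17864)
Add(Mul(-492, Pow(d, -1)), Mul(-295, Pow(-31, -1))) = Add(Mul(-492, Pow(-17864, -1)), Mul(-295, Pow(-31, -1))) = Add(Mul(-492, Rational(-1, 17864)), Mul(-295, Rational(-1, 31))) = Add(Rational(123, 4466), Rational(295, 31)) = Rational(1321283, 138446)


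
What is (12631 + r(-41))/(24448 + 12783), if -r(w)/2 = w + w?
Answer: 12795/37231 ≈ 0.34367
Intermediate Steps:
r(w) = -4*w (r(w) = -2*(w + w) = -4*w)
(12631 + r(-41))/(24448 + 12783) = (12631 - 4*(-41))/(24448 + 12783) = (12631 + 164)/37231 = 12795*(1/37231) = 12795/37231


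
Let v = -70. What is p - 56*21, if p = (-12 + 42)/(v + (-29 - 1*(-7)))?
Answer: -54111/46 ≈ -1176.3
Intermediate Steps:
p = -15/46 (p = (-12 + 42)/(-70 + (-29 - 1*(-7))) = 30/(-70 + (-29 + 7)) = 30/(-70 - 22) = 30/(-92) = 30*(-1/92) = -15/46 ≈ -0.32609)
p - 56*21 = -15/46 - 56*21 = -15/46 - 1176 = -54111/46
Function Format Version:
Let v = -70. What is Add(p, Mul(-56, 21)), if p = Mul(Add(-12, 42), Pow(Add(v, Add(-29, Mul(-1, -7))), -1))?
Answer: Rational(-54111, 46) ≈ -1176.3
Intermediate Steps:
p = Rational(-15, 46) (p = Mul(Add(-12, 42), Pow(Add(-70, Add(-29, Mul(-1, -7))), -1)) = Mul(30, Pow(Add(-70, Add(-29, 7)), -1)) = Mul(30, Pow(Add(-70, -22), -1)) = Mul(30, Pow(-92, -1)) = Mul(30, Rational(-1, 92)) = Rational(-15, 46) ≈ -0.32609)
Add(p, Mul(-56, 21)) = Add(Rational(-15, 46), Mul(-56, 21)) = Add(Rational(-15, 46), -1176) = Rational(-54111, 46)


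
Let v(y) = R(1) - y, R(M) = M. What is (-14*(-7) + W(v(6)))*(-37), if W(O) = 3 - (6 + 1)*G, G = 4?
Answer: -2701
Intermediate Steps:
v(y) = 1 - y
W(O) = -25 (W(O) = 3 - (6 + 1)*4 = 3 - 7*4 = 3 - 1*28 = 3 - 28 = -25)
(-14*(-7) + W(v(6)))*(-37) = (-14*(-7) - 25)*(-37) = (98 - 25)*(-37) = 73*(-37) = -2701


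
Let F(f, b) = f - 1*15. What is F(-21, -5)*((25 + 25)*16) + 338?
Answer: -28462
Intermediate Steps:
F(f, b) = -15 + f (F(f, b) = f - 15 = -15 + f)
F(-21, -5)*((25 + 25)*16) + 338 = (-15 - 21)*((25 + 25)*16) + 338 = -1800*16 + 338 = -36*800 + 338 = -28800 + 338 = -28462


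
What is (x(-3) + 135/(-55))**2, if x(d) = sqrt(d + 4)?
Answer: 256/121 ≈ 2.1157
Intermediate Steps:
x(d) = sqrt(4 + d)
(x(-3) + 135/(-55))**2 = (sqrt(4 - 3) + 135/(-55))**2 = (sqrt(1) + 135*(-1/55))**2 = (1 - 27/11)**2 = (-16/11)**2 = 256/121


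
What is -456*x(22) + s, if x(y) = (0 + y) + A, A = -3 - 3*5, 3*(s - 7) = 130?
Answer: -5321/3 ≈ -1773.7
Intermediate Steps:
s = 151/3 (s = 7 + (⅓)*130 = 7 + 130/3 = 151/3 ≈ 50.333)
A = -18 (A = -3 - 15 = -18)
x(y) = -18 + y (x(y) = (0 + y) - 18 = y - 18 = -18 + y)
-456*x(22) + s = -456*(-18 + 22) + 151/3 = -456*4 + 151/3 = -1824 + 151/3 = -5321/3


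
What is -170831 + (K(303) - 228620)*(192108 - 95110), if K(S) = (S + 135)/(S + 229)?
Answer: -2949377906322/133 ≈ -2.2176e+10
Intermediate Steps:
K(S) = (135 + S)/(229 + S)
-170831 + (K(303) - 228620)*(192108 - 95110) = -170831 + ((135 + 303)/(229 + 303) - 228620)*(192108 - 95110) = -170831 + (438/532 - 228620)*96998 = -170831 + ((1/532)*438 - 228620)*96998 = -170831 + (219/266 - 228620)*96998 = -170831 - 60812701/266*96998 = -170831 - 2949355185799/133 = -2949377906322/133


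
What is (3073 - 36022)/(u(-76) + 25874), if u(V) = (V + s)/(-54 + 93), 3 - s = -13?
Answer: -142779/112114 ≈ -1.2735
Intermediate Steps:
s = 16 (s = 3 - 1*(-13) = 3 + 13 = 16)
u(V) = 16/39 + V/39 (u(V) = (V + 16)/(-54 + 93) = (16 + V)/39 = (16 + V)*(1/39) = 16/39 + V/39)
(3073 - 36022)/(u(-76) + 25874) = (3073 - 36022)/((16/39 + (1/39)*(-76)) + 25874) = -32949/((16/39 - 76/39) + 25874) = -32949/(-20/13 + 25874) = -32949/336342/13 = -32949*13/336342 = -142779/112114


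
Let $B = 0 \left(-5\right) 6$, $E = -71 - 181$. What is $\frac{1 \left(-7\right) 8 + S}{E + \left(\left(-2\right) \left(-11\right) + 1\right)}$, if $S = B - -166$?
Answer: $- \frac{110}{229} \approx -0.48035$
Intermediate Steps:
$E = -252$ ($E = -71 - 181 = -252$)
$B = 0$ ($B = 0 \cdot 6 = 0$)
$S = 166$ ($S = 0 - -166 = 0 + 166 = 166$)
$\frac{1 \left(-7\right) 8 + S}{E + \left(\left(-2\right) \left(-11\right) + 1\right)} = \frac{1 \left(-7\right) 8 + 166}{-252 + \left(\left(-2\right) \left(-11\right) + 1\right)} = \frac{\left(-7\right) 8 + 166}{-252 + \left(22 + 1\right)} = \frac{-56 + 166}{-252 + 23} = \frac{110}{-229} = 110 \left(- \frac{1}{229}\right) = - \frac{110}{229}$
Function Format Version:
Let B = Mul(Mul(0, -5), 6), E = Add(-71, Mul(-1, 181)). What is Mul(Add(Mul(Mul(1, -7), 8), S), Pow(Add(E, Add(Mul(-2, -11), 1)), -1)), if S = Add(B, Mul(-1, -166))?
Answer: Rational(-110, 229) ≈ -0.48035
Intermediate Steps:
E = -252 (E = Add(-71, -181) = -252)
B = 0 (B = Mul(0, 6) = 0)
S = 166 (S = Add(0, Mul(-1, -166)) = Add(0, 166) = 166)
Mul(Add(Mul(Mul(1, -7), 8), S), Pow(Add(E, Add(Mul(-2, -11), 1)), -1)) = Mul(Add(Mul(Mul(1, -7), 8), 166), Pow(Add(-252, Add(Mul(-2, -11), 1)), -1)) = Mul(Add(Mul(-7, 8), 166), Pow(Add(-252, Add(22, 1)), -1)) = Mul(Add(-56, 166), Pow(Add(-252, 23), -1)) = Mul(110, Pow(-229, -1)) = Mul(110, Rational(-1, 229)) = Rational(-110, 229)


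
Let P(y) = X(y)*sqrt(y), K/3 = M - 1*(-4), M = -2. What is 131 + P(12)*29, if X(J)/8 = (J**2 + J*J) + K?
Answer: 131 + 136416*sqrt(3) ≈ 2.3641e+5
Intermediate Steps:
K = 6 (K = 3*(-2 - 1*(-4)) = 3*(-2 + 4) = 3*2 = 6)
X(J) = 48 + 16*J**2 (X(J) = 8*((J**2 + J*J) + 6) = 8*((J**2 + J**2) + 6) = 8*(2*J**2 + 6) = 8*(6 + 2*J**2) = 48 + 16*J**2)
P(y) = sqrt(y)*(48 + 16*y**2) (P(y) = (48 + 16*y**2)*sqrt(y) = sqrt(y)*(48 + 16*y**2))
131 + P(12)*29 = 131 + (16*sqrt(12)*(3 + 12**2))*29 = 131 + (16*(2*sqrt(3))*(3 + 144))*29 = 131 + (16*(2*sqrt(3))*147)*29 = 131 + (4704*sqrt(3))*29 = 131 + 136416*sqrt(3)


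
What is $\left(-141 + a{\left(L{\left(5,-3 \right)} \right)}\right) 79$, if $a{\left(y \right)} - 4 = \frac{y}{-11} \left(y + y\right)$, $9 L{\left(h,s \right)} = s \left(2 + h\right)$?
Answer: $- \frac{1079219}{99} \approx -10901.0$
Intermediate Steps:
$L{\left(h,s \right)} = \frac{s \left(2 + h\right)}{9}$
$a{\left(y \right)} = 4 - \frac{2 y^{2}}{11}$ ($a{\left(y \right)} = 4 + \frac{y}{-11} \left(y + y\right) = 4 + y \left(- \frac{1}{11}\right) 2 y = 4 + - \frac{y}{11} \cdot 2 y = 4 - \frac{2 y^{2}}{11}$)
$\left(-141 + a{\left(L{\left(5,-3 \right)} \right)}\right) 79 = \left(-141 + \left(4 - \frac{2 \left(\frac{1}{9} \left(-3\right) \left(2 + 5\right)\right)^{2}}{11}\right)\right) 79 = \left(-141 + \left(4 - \frac{2 \left(\frac{1}{9} \left(-3\right) 7\right)^{2}}{11}\right)\right) 79 = \left(-141 + \left(4 - \frac{2 \left(- \frac{7}{3}\right)^{2}}{11}\right)\right) 79 = \left(-141 + \left(4 - \frac{98}{99}\right)\right) 79 = \left(-141 + \frac{298}{99}\right) 79 = \left(- \frac{13661}{99}\right) 79 = - \frac{1079219}{99}$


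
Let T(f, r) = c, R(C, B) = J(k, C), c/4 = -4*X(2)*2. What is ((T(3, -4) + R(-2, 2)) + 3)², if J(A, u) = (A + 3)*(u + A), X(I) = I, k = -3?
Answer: 3721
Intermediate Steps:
J(A, u) = (3 + A)*(A + u)
c = -64 (c = 4*(-4*2*2) = 4*(-8*2) = 4*(-16) = -64)
R(C, B) = 0 (R(C, B) = (-3)² + 3*(-3) + 3*C - 3*C = 9 - 9 + 3*C - 3*C = 0)
T(f, r) = -64
((T(3, -4) + R(-2, 2)) + 3)² = ((-64 + 0) + 3)² = (-64 + 3)² = (-61)² = 3721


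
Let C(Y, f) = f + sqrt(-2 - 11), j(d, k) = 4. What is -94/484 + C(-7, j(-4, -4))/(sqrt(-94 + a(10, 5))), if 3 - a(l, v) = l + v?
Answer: -47/242 + sqrt(1378)/106 - 2*I*sqrt(106)/53 ≈ 0.15599 - 0.38851*I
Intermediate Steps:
a(l, v) = 3 - l - v (a(l, v) = 3 - (l + v) = 3 + (-l - v) = 3 - l - v)
C(Y, f) = f + I*sqrt(13) (C(Y, f) = f + sqrt(-13) = f + I*sqrt(13))
-94/484 + C(-7, j(-4, -4))/(sqrt(-94 + a(10, 5))) = -94/484 + (4 + I*sqrt(13))/(sqrt(-94 + (3 - 1*10 - 1*5))) = -94*1/484 + (4 + I*sqrt(13))/(sqrt(-94 + (3 - 10 - 5))) = -47/242 + (4 + I*sqrt(13))/(sqrt(-94 - 12)) = -47/242 + (4 + I*sqrt(13))/(sqrt(-106)) = -47/242 + (4 + I*sqrt(13))/((I*sqrt(106))) = -47/242 + (4 + I*sqrt(13))*(-I*sqrt(106)/106) = -47/242 - I*sqrt(106)*(4 + I*sqrt(13))/106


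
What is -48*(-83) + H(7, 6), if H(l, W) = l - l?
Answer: 3984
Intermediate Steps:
H(l, W) = 0
-48*(-83) + H(7, 6) = -48*(-83) + 0 = 3984 + 0 = 3984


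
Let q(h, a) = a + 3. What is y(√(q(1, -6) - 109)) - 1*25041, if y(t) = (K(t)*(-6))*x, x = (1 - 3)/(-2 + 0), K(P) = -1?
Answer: -25035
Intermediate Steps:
q(h, a) = 3 + a
x = 1 (x = -2/(-2) = -2*(-½) = 1)
y(t) = 6 (y(t) = -1*(-6)*1 = 6*1 = 6)
y(√(q(1, -6) - 109)) - 1*25041 = 6 - 1*25041 = 6 - 25041 = -25035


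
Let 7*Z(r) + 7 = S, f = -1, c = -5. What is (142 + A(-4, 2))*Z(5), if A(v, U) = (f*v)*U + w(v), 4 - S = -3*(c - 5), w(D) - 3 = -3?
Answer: -4950/7 ≈ -707.14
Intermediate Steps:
w(D) = 0 (w(D) = 3 - 3 = 0)
S = -26 (S = 4 - (-3)*(-5 - 5) = 4 - (-3)*(-10) = 4 - 1*30 = 4 - 30 = -26)
Z(r) = -33/7 (Z(r) = -1 + (⅐)*(-26) = -1 - 26/7 = -33/7)
A(v, U) = -U*v (A(v, U) = (-v)*U + 0 = -U*v + 0 = -U*v)
(142 + A(-4, 2))*Z(5) = (142 - 1*2*(-4))*(-33/7) = (142 + 8)*(-33/7) = 150*(-33/7) = -4950/7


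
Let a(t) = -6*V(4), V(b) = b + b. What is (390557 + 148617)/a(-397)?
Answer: -269587/24 ≈ -11233.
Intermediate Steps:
V(b) = 2*b
a(t) = -48 (a(t) = -12*4 = -6*8 = -48)
(390557 + 148617)/a(-397) = (390557 + 148617)/(-48) = 539174*(-1/48) = -269587/24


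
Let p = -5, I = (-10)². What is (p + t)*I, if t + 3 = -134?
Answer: -14200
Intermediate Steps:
t = -137 (t = -3 - 134 = -137)
I = 100
(p + t)*I = (-5 - 137)*100 = -142*100 = -14200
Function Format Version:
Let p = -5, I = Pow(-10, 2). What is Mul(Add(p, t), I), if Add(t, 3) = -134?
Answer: -14200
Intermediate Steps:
t = -137 (t = Add(-3, -134) = -137)
I = 100
Mul(Add(p, t), I) = Mul(Add(-5, -137), 100) = Mul(-142, 100) = -14200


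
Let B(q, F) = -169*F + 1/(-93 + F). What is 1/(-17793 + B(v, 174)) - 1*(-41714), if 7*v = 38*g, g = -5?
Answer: 159477544171/3823118 ≈ 41714.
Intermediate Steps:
v = -190/7 (v = (38*(-5))/7 = (⅐)*(-190) = -190/7 ≈ -27.143)
B(q, F) = 1/(-93 + F) - 169*F
1/(-17793 + B(v, 174)) - 1*(-41714) = 1/(-17793 + (1 - 169*174² + 15717*174)/(-93 + 174)) - 1*(-41714) = 1/(-17793 + (1 - 169*30276 + 2734758)/81) + 41714 = 1/(-17793 + (1 - 5116644 + 2734758)/81) + 41714 = 1/(-17793 + (1/81)*(-2381885)) + 41714 = 1/(-17793 - 2381885/81) + 41714 = 1/(-3823118/81) + 41714 = -81/3823118 + 41714 = 159477544171/3823118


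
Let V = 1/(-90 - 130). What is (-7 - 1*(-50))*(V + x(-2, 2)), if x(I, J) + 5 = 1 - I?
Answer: -18963/220 ≈ -86.195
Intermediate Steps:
x(I, J) = -4 - I (x(I, J) = -5 + (1 - I) = -4 - I)
V = -1/220 (V = 1/(-220) = -1/220 ≈ -0.0045455)
(-7 - 1*(-50))*(V + x(-2, 2)) = (-7 - 1*(-50))*(-1/220 + (-4 - 1*(-2))) = (-7 + 50)*(-1/220 + (-4 + 2)) = 43*(-1/220 - 2) = 43*(-441/220) = -18963/220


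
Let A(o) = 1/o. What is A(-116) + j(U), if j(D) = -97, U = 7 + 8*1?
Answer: -11253/116 ≈ -97.009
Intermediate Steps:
U = 15 (U = 7 + 8 = 15)
A(-116) + j(U) = 1/(-116) - 97 = -1/116 - 97 = -11253/116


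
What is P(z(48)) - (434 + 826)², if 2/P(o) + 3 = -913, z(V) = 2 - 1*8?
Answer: -727120801/458 ≈ -1.5876e+6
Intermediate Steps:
z(V) = -6 (z(V) = 2 - 8 = -6)
P(o) = -1/458 (P(o) = 2/(-3 - 913) = 2/(-916) = 2*(-1/916) = -1/458)
P(z(48)) - (434 + 826)² = -1/458 - (434 + 826)² = -1/458 - 1*1260² = -1/458 - 1*1587600 = -1/458 - 1587600 = -727120801/458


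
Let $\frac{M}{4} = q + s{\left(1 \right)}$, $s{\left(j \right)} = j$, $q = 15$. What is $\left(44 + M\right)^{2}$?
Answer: $11664$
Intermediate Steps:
$M = 64$ ($M = 4 \left(15 + 1\right) = 4 \cdot 16 = 64$)
$\left(44 + M\right)^{2} = \left(44 + 64\right)^{2} = 108^{2} = 11664$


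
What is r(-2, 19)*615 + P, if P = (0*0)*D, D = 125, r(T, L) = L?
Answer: 11685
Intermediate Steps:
P = 0 (P = (0*0)*125 = 0*125 = 0)
r(-2, 19)*615 + P = 19*615 + 0 = 11685 + 0 = 11685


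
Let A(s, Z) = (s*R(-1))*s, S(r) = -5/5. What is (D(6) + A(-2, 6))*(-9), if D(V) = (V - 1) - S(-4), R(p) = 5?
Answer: -234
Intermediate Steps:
S(r) = -1 (S(r) = -5*⅕ = -1)
D(V) = V (D(V) = (V - 1) - 1*(-1) = (-1 + V) + 1 = V)
A(s, Z) = 5*s² (A(s, Z) = (s*5)*s = (5*s)*s = 5*s²)
(D(6) + A(-2, 6))*(-9) = (6 + 5*(-2)²)*(-9) = (6 + 5*4)*(-9) = (6 + 20)*(-9) = 26*(-9) = -234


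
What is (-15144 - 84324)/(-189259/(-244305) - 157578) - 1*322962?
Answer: -12433012819130082/38496904031 ≈ -3.2296e+5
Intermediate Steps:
(-15144 - 84324)/(-189259/(-244305) - 157578) - 1*322962 = -99468/(-189259*(-1/244305) - 157578) - 322962 = -99468/(189259/244305 - 157578) - 322962 = -99468/(-38496904031/244305) - 322962 = -99468*(-244305/38496904031) - 322962 = 24300529740/38496904031 - 322962 = -12433012819130082/38496904031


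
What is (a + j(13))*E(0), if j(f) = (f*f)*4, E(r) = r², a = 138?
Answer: 0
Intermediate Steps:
j(f) = 4*f² (j(f) = f²*4 = 4*f²)
(a + j(13))*E(0) = (138 + 4*13²)*0² = (138 + 4*169)*0 = (138 + 676)*0 = 814*0 = 0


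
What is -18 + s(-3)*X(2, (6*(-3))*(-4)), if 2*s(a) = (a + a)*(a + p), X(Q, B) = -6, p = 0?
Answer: -72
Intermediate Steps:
s(a) = a² (s(a) = ((a + a)*(a + 0))/2 = ((2*a)*a)/2 = (2*a²)/2 = a²)
-18 + s(-3)*X(2, (6*(-3))*(-4)) = -18 + (-3)²*(-6) = -18 + 9*(-6) = -18 - 54 = -72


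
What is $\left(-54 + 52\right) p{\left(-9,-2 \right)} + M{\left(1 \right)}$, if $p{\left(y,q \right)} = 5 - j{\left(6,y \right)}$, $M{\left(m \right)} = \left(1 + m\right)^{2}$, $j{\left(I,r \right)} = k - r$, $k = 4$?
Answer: $20$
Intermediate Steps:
$j{\left(I,r \right)} = 4 - r$
$p{\left(y,q \right)} = 1 + y$ ($p{\left(y,q \right)} = 5 - \left(4 - y\right) = 5 + \left(-4 + y\right) = 1 + y$)
$\left(-54 + 52\right) p{\left(-9,-2 \right)} + M{\left(1 \right)} = \left(-54 + 52\right) \left(1 - 9\right) + \left(1 + 1\right)^{2} = \left(-2\right) \left(-8\right) + 2^{2} = 16 + 4 = 20$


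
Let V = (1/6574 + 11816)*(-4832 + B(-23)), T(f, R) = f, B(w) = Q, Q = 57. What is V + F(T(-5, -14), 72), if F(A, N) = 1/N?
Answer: -13352914378213/236664 ≈ -5.6421e+7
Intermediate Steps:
B(w) = 57
V = -370914288375/6574 (V = (1/6574 + 11816)*(-4832 + 57) = (1/6574 + 11816)*(-4775) = (77678385/6574)*(-4775) = -370914288375/6574 ≈ -5.6421e+7)
V + F(T(-5, -14), 72) = -370914288375/6574 + 1/72 = -13352914378213/236664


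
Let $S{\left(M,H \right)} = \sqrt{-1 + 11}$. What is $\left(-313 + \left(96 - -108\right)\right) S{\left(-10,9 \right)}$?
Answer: $- 109 \sqrt{10} \approx -344.69$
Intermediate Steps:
$S{\left(M,H \right)} = \sqrt{10}$
$\left(-313 + \left(96 - -108\right)\right) S{\left(-10,9 \right)} = \left(-313 + \left(96 - -108\right)\right) \sqrt{10} = \left(-313 + \left(96 + 108\right)\right) \sqrt{10} = \left(-313 + 204\right) \sqrt{10} = - 109 \sqrt{10}$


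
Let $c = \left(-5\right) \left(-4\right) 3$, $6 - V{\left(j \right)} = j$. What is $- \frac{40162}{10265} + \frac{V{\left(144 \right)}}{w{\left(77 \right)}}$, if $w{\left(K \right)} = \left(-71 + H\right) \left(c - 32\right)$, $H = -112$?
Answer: $- \frac{34062253}{8766310} \approx -3.8856$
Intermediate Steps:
$V{\left(j \right)} = 6 - j$
$c = 60$ ($c = 20 \cdot 3 = 60$)
$w{\left(K \right)} = -5124$ ($w{\left(K \right)} = \left(-71 - 112\right) \left(60 - 32\right) = \left(-183\right) 28 = -5124$)
$- \frac{40162}{10265} + \frac{V{\left(144 \right)}}{w{\left(77 \right)}} = - \frac{40162}{10265} + \frac{6 - 144}{-5124} = \left(-40162\right) \frac{1}{10265} + \left(6 - 144\right) \left(- \frac{1}{5124}\right) = - \frac{40162}{10265} - - \frac{23}{854} = - \frac{40162}{10265} + \frac{23}{854} = - \frac{34062253}{8766310}$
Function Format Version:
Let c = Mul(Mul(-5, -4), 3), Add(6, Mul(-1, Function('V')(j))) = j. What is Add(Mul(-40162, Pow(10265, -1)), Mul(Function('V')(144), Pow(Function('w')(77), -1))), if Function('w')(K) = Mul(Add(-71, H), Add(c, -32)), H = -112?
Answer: Rational(-34062253, 8766310) ≈ -3.8856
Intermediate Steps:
Function('V')(j) = Add(6, Mul(-1, j))
c = 60 (c = Mul(20, 3) = 60)
Function('w')(K) = -5124 (Function('w')(K) = Mul(Add(-71, -112), Add(60, -32)) = Mul(-183, 28) = -5124)
Add(Mul(-40162, Pow(10265, -1)), Mul(Function('V')(144), Pow(Function('w')(77), -1))) = Add(Mul(-40162, Pow(10265, -1)), Mul(Add(6, Mul(-1, 144)), Pow(-5124, -1))) = Add(Mul(-40162, Rational(1, 10265)), Mul(Add(6, -144), Rational(-1, 5124))) = Add(Rational(-40162, 10265), Mul(-138, Rational(-1, 5124))) = Add(Rational(-40162, 10265), Rational(23, 854)) = Rational(-34062253, 8766310)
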